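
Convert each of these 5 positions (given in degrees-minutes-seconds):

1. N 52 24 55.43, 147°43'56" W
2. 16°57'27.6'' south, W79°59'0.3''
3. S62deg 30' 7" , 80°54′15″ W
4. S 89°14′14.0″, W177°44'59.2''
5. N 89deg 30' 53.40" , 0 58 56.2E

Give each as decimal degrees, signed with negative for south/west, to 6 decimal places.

1. 52.415397, -147.732222
2. -16.957667, -79.983417
3. -62.501944, -80.904167
4. -89.237222, -177.749778
5. 89.514833, 0.982278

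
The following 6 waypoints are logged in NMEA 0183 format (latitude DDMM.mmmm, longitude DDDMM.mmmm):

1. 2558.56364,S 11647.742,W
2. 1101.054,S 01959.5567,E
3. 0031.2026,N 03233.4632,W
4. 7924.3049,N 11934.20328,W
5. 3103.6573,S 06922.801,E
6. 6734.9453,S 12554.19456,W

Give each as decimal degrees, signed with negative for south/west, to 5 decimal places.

1. -25.97606, -116.79570
2. -11.01757, 19.99261
3. 0.52004, -32.55772
4. 79.40508, -119.57005
5. -31.06096, 69.38002
6. -67.58242, -125.90324

Point 1:
  Latitude: split at 2 digits → 25° and 58.56364′; 25 + 58.56364/60 = 25.976061
  S ⇒ negate
  Lon: degrees = first 3 digits = 116, minutes = 47.742; 116 + 47.742/60 = 116.795700
  hemisphere W, so the sign is −
Point 2:
  φ: split at 2 digits → 11° and 1.054′; 11 + 1.054/60 = 11.017567
  S ⇒ negate
  Lon: degrees = first 3 digits = 19, minutes = 59.5567; 19 + 59.5567/60 = 19.992612
  E → positive
Point 3:
  Latitude: degrees = first 2 digits = 0, minutes = 31.2026; 0 + 31.2026/60 = 0.520043
  N → positive
  λ: degrees = first 3 digits = 32, minutes = 33.4632; 32 + 33.4632/60 = 32.557720
  W → negative
Point 4:
  φ: degrees = first 2 digits = 79, minutes = 24.3049; 79 + 24.3049/60 = 79.405082
  N → positive
  λ: degrees = first 3 digits = 119, minutes = 34.20328; 119 + 34.20328/60 = 119.570055
  hemisphere W, so the sign is −
Point 5:
  φ: degrees = first 2 digits = 31, minutes = 3.6573; 31 + 3.6573/60 = 31.060955
  S ⇒ negate
  λ: degrees = first 3 digits = 69, minutes = 22.801; 69 + 22.801/60 = 69.380017
  E ⇒ keep positive
Point 6:
  φ: split at 2 digits → 67° and 34.9453′; 67 + 34.9453/60 = 67.582422
  hemisphere S, so the sign is −
  Longitude: degrees = first 3 digits = 125, minutes = 54.19456; 125 + 54.19456/60 = 125.903243
  W ⇒ negate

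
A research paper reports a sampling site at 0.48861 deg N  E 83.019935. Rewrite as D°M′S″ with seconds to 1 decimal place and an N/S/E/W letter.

0°29′19.0″ N, 83°01′11.8″ E

Lat: whole degrees 0; 29.31660′ → 29′ and 18.996″
Longitude: 0.019935° → 1.19610′; 0.19610 × 60 = 11.766″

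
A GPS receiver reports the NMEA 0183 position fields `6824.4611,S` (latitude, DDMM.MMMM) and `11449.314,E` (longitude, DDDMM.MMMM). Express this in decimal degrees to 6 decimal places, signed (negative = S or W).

Latitude: degrees = first 2 digits = 68, minutes = 24.4611; 68 + 24.4611/60 = 68.4076850
S → negative
λ: split at 3 digits → 114° and 49.314′; 114 + 49.314/60 = 114.8219000
E ⇒ keep positive

-68.407685, 114.821900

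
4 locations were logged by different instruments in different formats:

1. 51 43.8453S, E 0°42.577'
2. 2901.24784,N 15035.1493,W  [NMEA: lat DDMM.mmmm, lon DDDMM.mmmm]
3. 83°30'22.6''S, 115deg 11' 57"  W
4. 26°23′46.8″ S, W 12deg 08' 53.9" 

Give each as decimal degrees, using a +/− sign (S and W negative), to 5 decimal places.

Point 1:
  Lat: 43.8453′ = 0.730755°; total 51.730755
  S ⇒ negate
  Lon: 0 + 42.577/60 = 0.709617
  E → positive
Point 2:
  φ: split at 2 digits → 29° and 1.24784′; 29 + 1.24784/60 = 29.020797
  N → positive
  Longitude: degrees = first 3 digits = 150, minutes = 35.1493; 150 + 35.1493/60 = 150.585822
  hemisphere W, so the sign is −
Point 3:
  Latitude: 83 + 30/60 + 22.6/3600 = 83.506278
  S ⇒ negate
  Longitude: 115 + 11/60 + 57/3600 = 115.199167
  W → negative
Point 4:
  Lat: 26 + 23/60 + 46.8/3600 = 26.396333
  S → negative
  λ: 12 + 8/60 + 53.9/3600 = 12.148306
  W → negative

1. -51.73076, 0.70962
2. 29.02080, -150.58582
3. -83.50628, -115.19917
4. -26.39633, -12.14831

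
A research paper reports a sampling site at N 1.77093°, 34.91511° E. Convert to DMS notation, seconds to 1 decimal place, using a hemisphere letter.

1°46′15.3″ N, 34°54′54.4″ E

Lat: 0.770930° → 46.25580′; 0.25580 × 60 = 15.348″
Longitude: whole degrees 34; 54.90660′ → 54′ and 54.396″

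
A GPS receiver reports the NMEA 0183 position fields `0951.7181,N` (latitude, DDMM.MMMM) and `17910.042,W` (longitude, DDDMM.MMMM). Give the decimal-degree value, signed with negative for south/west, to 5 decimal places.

9.86197, -179.16737

φ: degrees = first 2 digits = 9, minutes = 51.7181; 9 + 51.7181/60 = 9.861968
N ⇒ keep positive
λ: split at 3 digits → 179° and 10.042′; 179 + 10.042/60 = 179.167367
hemisphere W, so the sign is −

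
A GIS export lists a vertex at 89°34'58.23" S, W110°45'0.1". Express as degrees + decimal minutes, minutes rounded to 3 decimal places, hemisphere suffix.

89° 34.971′ S, 110° 45.002′ W

φ: seconds/60 = 0.97050; minutes = 34 + 0.97050 = 34.97050
Longitude: seconds/60 = 0.00167; minutes = 45 + 0.00167 = 45.00167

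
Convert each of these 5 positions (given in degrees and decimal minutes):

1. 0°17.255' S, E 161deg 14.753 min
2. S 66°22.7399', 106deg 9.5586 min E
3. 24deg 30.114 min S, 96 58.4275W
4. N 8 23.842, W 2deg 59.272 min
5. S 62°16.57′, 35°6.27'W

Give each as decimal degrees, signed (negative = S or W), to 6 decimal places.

1. -0.287583, 161.245883
2. -66.378998, 106.159310
3. -24.501900, -96.973792
4. 8.397367, -2.987867
5. -62.276167, -35.104500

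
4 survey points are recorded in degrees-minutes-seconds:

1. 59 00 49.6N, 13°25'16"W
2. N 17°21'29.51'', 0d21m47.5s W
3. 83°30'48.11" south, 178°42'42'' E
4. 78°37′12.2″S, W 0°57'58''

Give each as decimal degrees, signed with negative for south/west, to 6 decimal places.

1. 59.013778, -13.421111
2. 17.358197, -0.363194
3. -83.513364, 178.711667
4. -78.620056, -0.966111

Point 1:
  Lat: 59° + 0/60 + 49.6/3600 = 59 + 0.000000 + 0.013778 = 59.0137778
  N → positive
  Longitude: 13° + 25/60 + 16/3600 = 13 + 0.416667 + 0.004444 = 13.4211111
  hemisphere W, so the sign is −
Point 2:
  Lat: 17° + 21/60 + 29.51/3600 = 17 + 0.350000 + 0.008197 = 17.3581972
  N → positive
  Longitude: 21′ + 47.5″ = 21.79167′; 0 + 21.79167/60 = 0.3631944
  hemisphere W, so the sign is −
Point 3:
  φ: 83 + 30/60 + 48.11/3600 = 83.5133639
  hemisphere S, so the sign is −
  λ: 178 + 42/60 + 42/3600 = 178.7116667
  E ⇒ keep positive
Point 4:
  Latitude: 78° + 37/60 + 12.2/3600 = 78 + 0.616667 + 0.003389 = 78.6200556
  hemisphere S, so the sign is −
  Lon: 0° + 57/60 + 58/3600 = 0 + 0.950000 + 0.016111 = 0.9661111
  W ⇒ negate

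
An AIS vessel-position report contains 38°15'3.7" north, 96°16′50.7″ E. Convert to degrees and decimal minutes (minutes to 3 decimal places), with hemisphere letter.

Lat: seconds/60 = 0.06167; minutes = 15 + 0.06167 = 15.06167
Longitude: 16 + 50.7/60 = 16.84500′

38° 15.062′ N, 96° 16.845′ E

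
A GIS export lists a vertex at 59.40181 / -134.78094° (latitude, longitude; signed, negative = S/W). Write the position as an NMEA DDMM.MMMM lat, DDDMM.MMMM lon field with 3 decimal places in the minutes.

5924.109,N / 13446.856,W

Latitude: minutes = (59.401810 − 59) × 60 = 24.10860
Longitude is negative → W; |value| = 134.780940
Longitude: minutes = (134.780940 − 134) × 60 = 46.85640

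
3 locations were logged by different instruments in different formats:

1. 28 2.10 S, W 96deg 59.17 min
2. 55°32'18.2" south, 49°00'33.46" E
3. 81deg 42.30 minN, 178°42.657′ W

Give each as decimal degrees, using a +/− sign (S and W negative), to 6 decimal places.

Point 1:
  Lat: 2.1′ = 0.035000°; total 28.0350000
  hemisphere S, so the sign is −
  Lon: 96 + 59.17/60 = 96.9861667
  hemisphere W, so the sign is −
Point 2:
  Latitude: 32′ + 18.2″ = 32.30333′; 55 + 32.30333/60 = 55.5383889
  S → negative
  Longitude: 0′ + 33.46″ = 0.55767′; 49 + 0.55767/60 = 49.0092944
  E → positive
Point 3:
  Latitude: 42.3′ = 0.705000°; total 81.7050000
  N ⇒ keep positive
  λ: 42.657′ = 0.710950°; total 178.7109500
  hemisphere W, so the sign is −

1. -28.035000, -96.986167
2. -55.538389, 49.009294
3. 81.705000, -178.710950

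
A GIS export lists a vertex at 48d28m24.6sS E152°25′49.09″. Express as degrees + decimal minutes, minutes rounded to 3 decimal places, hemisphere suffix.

Latitude: seconds/60 = 0.41000; minutes = 28 + 0.41000 = 28.41000
Lon: 25 + 49.09/60 = 25.81817′

48° 28.410′ S, 152° 25.818′ E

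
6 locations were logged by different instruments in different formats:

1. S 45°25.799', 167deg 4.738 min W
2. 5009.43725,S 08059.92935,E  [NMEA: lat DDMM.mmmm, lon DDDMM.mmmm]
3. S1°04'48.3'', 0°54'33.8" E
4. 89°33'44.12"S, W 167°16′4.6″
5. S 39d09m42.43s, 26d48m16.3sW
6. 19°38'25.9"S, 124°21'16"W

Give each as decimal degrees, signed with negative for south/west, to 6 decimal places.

1. -45.429983, -167.078967
2. -50.157288, 80.998823
3. -1.080083, 0.909389
4. -89.562256, -167.267944
5. -39.161786, -26.804528
6. -19.640528, -124.354444

Point 1:
  Latitude: 25.799′ = 0.429983°; total 45.4299833
  S → negative
  Lon: 167 + 4.738/60 = 167.0789667
  hemisphere W, so the sign is −
Point 2:
  Latitude: degrees = first 2 digits = 50, minutes = 9.43725; 50 + 9.43725/60 = 50.1572875
  S ⇒ negate
  Longitude: degrees = first 3 digits = 80, minutes = 59.92935; 80 + 59.92935/60 = 80.9988225
  E ⇒ keep positive
Point 3:
  Lat: 1 + 4/60 + 48.3/3600 = 1.0800833
  S → negative
  Lon: 0° + 54/60 + 33.8/3600 = 0 + 0.900000 + 0.009389 = 0.9093889
  E → positive
Point 4:
  Lat: 89° + 33/60 + 44.12/3600 = 89 + 0.550000 + 0.012256 = 89.5622556
  S → negative
  Longitude: 16′ + 4.6″ = 16.07667′; 167 + 16.07667/60 = 167.2679444
  W → negative
Point 5:
  Lat: 9′ + 42.43″ = 9.70717′; 39 + 9.70717/60 = 39.1617861
  hemisphere S, so the sign is −
  λ: 26 + 48/60 + 16.3/3600 = 26.8045278
  hemisphere W, so the sign is −
Point 6:
  Lat: 19° + 38/60 + 25.9/3600 = 19 + 0.633333 + 0.007194 = 19.6405278
  S → negative
  Longitude: 124 + 21/60 + 16/3600 = 124.3544444
  hemisphere W, so the sign is −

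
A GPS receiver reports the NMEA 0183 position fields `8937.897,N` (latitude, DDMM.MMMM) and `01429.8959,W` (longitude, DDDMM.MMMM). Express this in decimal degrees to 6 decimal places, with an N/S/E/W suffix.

89.631617° N, 14.498265° W

Latitude: degrees = first 2 digits = 89, minutes = 37.897; 89 + 37.897/60 = 89.6316167
Lon: split at 3 digits → 014° and 29.8959′; 14 + 29.8959/60 = 14.4982650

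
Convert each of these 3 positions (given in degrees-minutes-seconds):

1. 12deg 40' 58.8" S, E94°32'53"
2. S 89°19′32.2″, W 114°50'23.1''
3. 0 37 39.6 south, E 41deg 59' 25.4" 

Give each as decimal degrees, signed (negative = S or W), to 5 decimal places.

Point 1:
  Latitude: 40′ + 58.8″ = 40.98000′; 12 + 40.98000/60 = 12.683000
  hemisphere S, so the sign is −
  Longitude: 32′ + 53″ = 32.88333′; 94 + 32.88333/60 = 94.548056
  E ⇒ keep positive
Point 2:
  Latitude: 89° + 19/60 + 32.2/3600 = 89 + 0.316667 + 0.008944 = 89.325611
  S → negative
  λ: 114° + 50/60 + 23.1/3600 = 114 + 0.833333 + 0.006417 = 114.839750
  hemisphere W, so the sign is −
Point 3:
  Latitude: 0 + 37/60 + 39.6/3600 = 0.627667
  S → negative
  Lon: 41° + 59/60 + 25.4/3600 = 41 + 0.983333 + 0.007056 = 41.990389
  E → positive

1. -12.68300, 94.54806
2. -89.32561, -114.83975
3. -0.62767, 41.99039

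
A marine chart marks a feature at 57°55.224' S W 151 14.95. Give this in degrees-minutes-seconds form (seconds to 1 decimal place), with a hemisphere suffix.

57°55′13.4″ S, 151°14′57.0″ W

Lat: 55.22400′ → 55′ and 0.22400 × 60 = 13.440″
λ: 14.95000′ → 14′ and 0.95000 × 60 = 57.000″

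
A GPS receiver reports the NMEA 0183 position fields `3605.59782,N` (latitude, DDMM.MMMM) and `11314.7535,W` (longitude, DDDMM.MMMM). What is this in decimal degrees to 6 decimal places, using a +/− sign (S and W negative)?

36.093297, -113.245892

Latitude: split at 2 digits → 36° and 5.59782′; 36 + 5.59782/60 = 36.0932970
N → positive
λ: degrees = first 3 digits = 113, minutes = 14.7535; 113 + 14.7535/60 = 113.2458917
hemisphere W, so the sign is −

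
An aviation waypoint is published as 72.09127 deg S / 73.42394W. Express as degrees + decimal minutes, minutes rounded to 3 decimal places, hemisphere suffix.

φ: fractional part 0.091270 → 5.47620 minutes
Lon: fractional part 0.423940 → 25.43640 minutes

72° 5.476′ S, 73° 25.436′ W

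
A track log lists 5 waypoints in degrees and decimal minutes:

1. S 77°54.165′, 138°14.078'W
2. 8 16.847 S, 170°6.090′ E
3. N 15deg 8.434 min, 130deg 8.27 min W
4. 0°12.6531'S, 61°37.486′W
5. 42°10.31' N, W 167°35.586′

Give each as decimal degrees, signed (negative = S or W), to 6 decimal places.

Point 1:
  Lat: 54.165′ = 0.902750°; total 77.9027500
  S → negative
  Longitude: 138 + 14.078/60 = 138.2346333
  W ⇒ negate
Point 2:
  Latitude: 16.847′ = 0.280783°; total 8.2807833
  S ⇒ negate
  Longitude: 6.09′ = 0.101500°; total 170.1015000
  E ⇒ keep positive
Point 3:
  Lat: 8.434′ = 0.140567°; total 15.1405667
  N ⇒ keep positive
  Longitude: 8.27′ = 0.137833°; total 130.1378333
  hemisphere W, so the sign is −
Point 4:
  Latitude: 0 + 12.6531/60 = 0.2108850
  hemisphere S, so the sign is −
  λ: 61 + 37.486/60 = 61.6247667
  W ⇒ negate
Point 5:
  φ: 10.31′ = 0.171833°; total 42.1718333
  N → positive
  Longitude: 167 + 35.586/60 = 167.5931000
  W ⇒ negate

1. -77.902750, -138.234633
2. -8.280783, 170.101500
3. 15.140567, -130.137833
4. -0.210885, -61.624767
5. 42.171833, -167.593100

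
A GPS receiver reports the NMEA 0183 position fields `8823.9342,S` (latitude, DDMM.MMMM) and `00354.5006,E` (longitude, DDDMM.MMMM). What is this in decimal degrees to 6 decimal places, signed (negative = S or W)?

-88.398903, 3.908343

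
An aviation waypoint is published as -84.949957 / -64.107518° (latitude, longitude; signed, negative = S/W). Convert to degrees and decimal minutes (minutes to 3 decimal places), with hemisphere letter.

Latitude is negative → S; |value| = 84.949957
Latitude: 84° + 0.949957 × 60 = 84° 56.99742′
Longitude is negative → W; |value| = 64.107518
Lon: 64° + 0.107518 × 60 = 64° 6.45108′

84° 56.997′ S, 64° 6.451′ W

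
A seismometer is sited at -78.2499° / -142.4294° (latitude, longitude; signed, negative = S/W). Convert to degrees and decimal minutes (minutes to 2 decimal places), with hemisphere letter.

Latitude is negative → S; |value| = 78.249900
Lat: minutes = (78.249900 − 78) × 60 = 14.9940
Longitude is negative → W; |value| = 142.429400
Lon: fractional part 0.429400 → 25.7640 minutes

78° 14.99′ S, 142° 25.76′ W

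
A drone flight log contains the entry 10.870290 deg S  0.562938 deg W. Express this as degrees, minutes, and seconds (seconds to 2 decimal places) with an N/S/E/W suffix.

φ: 0.870290 × 60 = 52.21740′ → 52′, remainder × 60 = 13.0440″
Lon: 0.562938° → 33.77628′; 0.77628 × 60 = 46.5768″

10°52′13.04″ S, 0°33′46.58″ W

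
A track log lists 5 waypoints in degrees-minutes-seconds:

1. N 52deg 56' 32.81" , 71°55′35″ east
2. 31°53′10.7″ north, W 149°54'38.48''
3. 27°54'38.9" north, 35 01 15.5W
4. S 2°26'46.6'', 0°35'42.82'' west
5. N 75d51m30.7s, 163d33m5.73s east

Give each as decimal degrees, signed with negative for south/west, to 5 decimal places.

Point 1:
  Latitude: 52° + 56/60 + 32.81/3600 = 52 + 0.933333 + 0.009114 = 52.942447
  N ⇒ keep positive
  Lon: 71 + 55/60 + 35/3600 = 71.926389
  E ⇒ keep positive
Point 2:
  φ: 53′ + 10.7″ = 53.17833′; 31 + 53.17833/60 = 31.886306
  N ⇒ keep positive
  Lon: 149 + 54/60 + 38.48/3600 = 149.910689
  hemisphere W, so the sign is −
Point 3:
  Latitude: 27° + 54/60 + 38.9/3600 = 27 + 0.900000 + 0.010806 = 27.910806
  N ⇒ keep positive
  Lon: 35 + 1/60 + 15.5/3600 = 35.020972
  W → negative
Point 4:
  Latitude: 26′ + 46.6″ = 26.77667′; 2 + 26.77667/60 = 2.446278
  hemisphere S, so the sign is −
  Longitude: 0 + 35/60 + 42.82/3600 = 0.595228
  W → negative
Point 5:
  Latitude: 51′ + 30.7″ = 51.51167′; 75 + 51.51167/60 = 75.858528
  N → positive
  Lon: 163 + 33/60 + 5.73/3600 = 163.551592
  E ⇒ keep positive

1. 52.94245, 71.92639
2. 31.88631, -149.91069
3. 27.91081, -35.02097
4. -2.44628, -0.59523
5. 75.85853, 163.55159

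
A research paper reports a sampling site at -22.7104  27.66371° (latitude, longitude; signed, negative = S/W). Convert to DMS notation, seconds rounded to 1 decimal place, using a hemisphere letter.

22°42′37.4″ S, 27°39′49.4″ E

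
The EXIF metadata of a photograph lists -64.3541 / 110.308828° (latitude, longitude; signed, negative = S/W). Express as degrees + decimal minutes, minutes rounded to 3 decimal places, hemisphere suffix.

Latitude is negative → S; |value| = 64.354100
φ: fractional part 0.354100 → 21.24600 minutes
Lon: minutes = (110.308828 − 110) × 60 = 18.52968

64° 21.246′ S, 110° 18.530′ E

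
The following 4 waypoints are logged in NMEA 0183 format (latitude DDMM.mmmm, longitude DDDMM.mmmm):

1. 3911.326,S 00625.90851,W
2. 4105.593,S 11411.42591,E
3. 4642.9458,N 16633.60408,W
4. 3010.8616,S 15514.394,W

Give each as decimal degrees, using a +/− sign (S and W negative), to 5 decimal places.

Point 1:
  Latitude: split at 2 digits → 39° and 11.326′; 39 + 11.326/60 = 39.188767
  S ⇒ negate
  Lon: split at 3 digits → 006° and 25.90851′; 6 + 25.90851/60 = 6.431809
  W ⇒ negate
Point 2:
  φ: split at 2 digits → 41° and 5.593′; 41 + 5.593/60 = 41.093217
  S ⇒ negate
  Lon: degrees = first 3 digits = 114, minutes = 11.42591; 114 + 11.42591/60 = 114.190432
  E → positive
Point 3:
  φ: split at 2 digits → 46° and 42.9458′; 46 + 42.9458/60 = 46.715763
  N ⇒ keep positive
  Lon: split at 3 digits → 166° and 33.60408′; 166 + 33.60408/60 = 166.560068
  hemisphere W, so the sign is −
Point 4:
  Lat: degrees = first 2 digits = 30, minutes = 10.8616; 30 + 10.8616/60 = 30.181027
  hemisphere S, so the sign is −
  Lon: split at 3 digits → 155° and 14.394′; 155 + 14.394/60 = 155.239900
  W ⇒ negate

1. -39.18877, -6.43181
2. -41.09322, 114.19043
3. 46.71576, -166.56007
4. -30.18103, -155.23990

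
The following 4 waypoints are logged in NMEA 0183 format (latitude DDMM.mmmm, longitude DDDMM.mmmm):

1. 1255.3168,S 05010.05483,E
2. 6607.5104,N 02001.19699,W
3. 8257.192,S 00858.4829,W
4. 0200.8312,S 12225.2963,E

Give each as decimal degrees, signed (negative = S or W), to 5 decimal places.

1. -12.92195, 50.16758
2. 66.12517, -20.01995
3. -82.95320, -8.97472
4. -2.01385, 122.42161

Point 1:
  φ: degrees = first 2 digits = 12, minutes = 55.3168; 12 + 55.3168/60 = 12.921947
  S → negative
  λ: degrees = first 3 digits = 50, minutes = 10.05483; 50 + 10.05483/60 = 50.167581
  E → positive
Point 2:
  φ: degrees = first 2 digits = 66, minutes = 7.5104; 66 + 7.5104/60 = 66.125173
  N ⇒ keep positive
  Longitude: degrees = first 3 digits = 20, minutes = 1.19699; 20 + 1.19699/60 = 20.019950
  hemisphere W, so the sign is −
Point 3:
  Latitude: degrees = first 2 digits = 82, minutes = 57.192; 82 + 57.192/60 = 82.953200
  S ⇒ negate
  Lon: split at 3 digits → 008° and 58.4829′; 8 + 58.4829/60 = 8.974715
  W ⇒ negate
Point 4:
  φ: split at 2 digits → 02° and 0.8312′; 2 + 0.8312/60 = 2.013853
  S ⇒ negate
  λ: degrees = first 3 digits = 122, minutes = 25.2963; 122 + 25.2963/60 = 122.421605
  E → positive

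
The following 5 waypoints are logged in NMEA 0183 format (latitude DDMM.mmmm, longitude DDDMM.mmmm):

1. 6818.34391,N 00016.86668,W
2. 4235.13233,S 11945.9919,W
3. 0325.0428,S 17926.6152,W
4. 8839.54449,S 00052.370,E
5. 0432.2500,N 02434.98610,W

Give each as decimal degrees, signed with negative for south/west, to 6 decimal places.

1. 68.305732, -0.281111
2. -42.585539, -119.766532
3. -3.417380, -179.443587
4. -88.659075, 0.872833
5. 4.537500, -24.583102

Point 1:
  Lat: split at 2 digits → 68° and 18.34391′; 68 + 18.34391/60 = 68.3057318
  N ⇒ keep positive
  Lon: split at 3 digits → 000° and 16.86668′; 0 + 16.86668/60 = 0.2811113
  hemisphere W, so the sign is −
Point 2:
  Latitude: split at 2 digits → 42° and 35.13233′; 42 + 35.13233/60 = 42.5855388
  S → negative
  Lon: degrees = first 3 digits = 119, minutes = 45.9919; 119 + 45.9919/60 = 119.7665317
  W ⇒ negate
Point 3:
  Lat: split at 2 digits → 03° and 25.0428′; 3 + 25.0428/60 = 3.4173800
  S ⇒ negate
  λ: degrees = first 3 digits = 179, minutes = 26.6152; 179 + 26.6152/60 = 179.4435867
  W → negative
Point 4:
  φ: split at 2 digits → 88° and 39.54449′; 88 + 39.54449/60 = 88.6590748
  S ⇒ negate
  Longitude: degrees = first 3 digits = 0, minutes = 52.37; 0 + 52.37/60 = 0.8728333
  E → positive
Point 5:
  Latitude: degrees = first 2 digits = 4, minutes = 32.25; 4 + 32.25/60 = 4.5375000
  N → positive
  Lon: split at 3 digits → 024° and 34.9861′; 24 + 34.9861/60 = 24.5831017
  W ⇒ negate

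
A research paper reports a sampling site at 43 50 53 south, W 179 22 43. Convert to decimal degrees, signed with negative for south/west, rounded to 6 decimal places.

-43.848056, -179.378611

Lat: 43 + 50/60 + 53/3600 = 43.8480556
S ⇒ negate
λ: 22′ + 43″ = 22.71667′; 179 + 22.71667/60 = 179.3786111
W ⇒ negate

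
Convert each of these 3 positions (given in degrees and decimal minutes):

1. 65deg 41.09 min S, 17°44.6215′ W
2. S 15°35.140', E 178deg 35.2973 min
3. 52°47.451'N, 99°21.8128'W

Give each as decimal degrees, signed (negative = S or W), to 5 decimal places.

Point 1:
  Latitude: 65 + 41.09/60 = 65.684833
  S ⇒ negate
  λ: 44.6215′ = 0.743692°; total 17.743692
  W → negative
Point 2:
  Lat: 15 + 35.14/60 = 15.585667
  S ⇒ negate
  Longitude: 35.2973′ = 0.588288°; total 178.588288
  E → positive
Point 3:
  φ: 47.451′ = 0.790850°; total 52.790850
  N ⇒ keep positive
  λ: 21.8128′ = 0.363547°; total 99.363547
  W → negative

1. -65.68483, -17.74369
2. -15.58567, 178.58829
3. 52.79085, -99.36355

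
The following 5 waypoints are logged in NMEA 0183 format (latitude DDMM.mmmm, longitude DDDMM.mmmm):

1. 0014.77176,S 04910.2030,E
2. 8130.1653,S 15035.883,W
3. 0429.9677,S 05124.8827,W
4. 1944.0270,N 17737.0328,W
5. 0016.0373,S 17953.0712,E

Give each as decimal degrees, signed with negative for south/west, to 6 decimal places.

1. -0.246196, 49.170050
2. -81.502755, -150.598050
3. -4.499462, -51.414712
4. 19.733783, -177.617213
5. -0.267288, 179.884520

Point 1:
  φ: split at 2 digits → 00° and 14.77176′; 0 + 14.77176/60 = 0.2461960
  hemisphere S, so the sign is −
  λ: degrees = first 3 digits = 49, minutes = 10.203; 49 + 10.203/60 = 49.1700500
  E → positive
Point 2:
  φ: split at 2 digits → 81° and 30.1653′; 81 + 30.1653/60 = 81.5027550
  S → negative
  λ: degrees = first 3 digits = 150, minutes = 35.883; 150 + 35.883/60 = 150.5980500
  W ⇒ negate
Point 3:
  Latitude: split at 2 digits → 04° and 29.9677′; 4 + 29.9677/60 = 4.4994617
  S → negative
  λ: split at 3 digits → 051° and 24.8827′; 51 + 24.8827/60 = 51.4147117
  hemisphere W, so the sign is −
Point 4:
  Latitude: degrees = first 2 digits = 19, minutes = 44.027; 19 + 44.027/60 = 19.7337833
  N → positive
  Longitude: degrees = first 3 digits = 177, minutes = 37.0328; 177 + 37.0328/60 = 177.6172133
  hemisphere W, so the sign is −
Point 5:
  Latitude: split at 2 digits → 00° and 16.0373′; 0 + 16.0373/60 = 0.2672883
  S ⇒ negate
  Lon: split at 3 digits → 179° and 53.0712′; 179 + 53.0712/60 = 179.8845200
  E → positive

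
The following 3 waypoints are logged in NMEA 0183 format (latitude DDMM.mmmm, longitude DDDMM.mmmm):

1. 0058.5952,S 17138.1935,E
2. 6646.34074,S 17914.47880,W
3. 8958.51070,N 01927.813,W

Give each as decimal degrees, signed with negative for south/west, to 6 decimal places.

1. -0.976587, 171.636558
2. -66.772346, -179.241313
3. 89.975178, -19.463550

Point 1:
  Lat: degrees = first 2 digits = 0, minutes = 58.5952; 0 + 58.5952/60 = 0.9765867
  S → negative
  λ: split at 3 digits → 171° and 38.1935′; 171 + 38.1935/60 = 171.6365583
  E ⇒ keep positive
Point 2:
  Lat: split at 2 digits → 66° and 46.34074′; 66 + 46.34074/60 = 66.7723457
  S ⇒ negate
  Longitude: split at 3 digits → 179° and 14.4788′; 179 + 14.4788/60 = 179.2413133
  W ⇒ negate
Point 3:
  φ: split at 2 digits → 89° and 58.5107′; 89 + 58.5107/60 = 89.9751783
  N ⇒ keep positive
  Lon: degrees = first 3 digits = 19, minutes = 27.813; 19 + 27.813/60 = 19.4635500
  W ⇒ negate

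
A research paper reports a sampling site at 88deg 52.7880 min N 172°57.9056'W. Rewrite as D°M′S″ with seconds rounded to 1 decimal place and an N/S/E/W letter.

88°52′47.3″ N, 172°57′54.3″ W

Latitude: fractional minutes 0.78800 × 60 = 47.280″
λ: 57.90560′ → 57′ and 0.90560 × 60 = 54.336″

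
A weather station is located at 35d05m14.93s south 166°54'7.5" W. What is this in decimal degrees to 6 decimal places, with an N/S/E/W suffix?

Lat: 35° + 5/60 + 14.93/3600 = 35 + 0.083333 + 0.004147 = 35.0874806
λ: 54′ + 7.5″ = 54.12500′; 166 + 54.12500/60 = 166.9020833

35.087481° S, 166.902083° W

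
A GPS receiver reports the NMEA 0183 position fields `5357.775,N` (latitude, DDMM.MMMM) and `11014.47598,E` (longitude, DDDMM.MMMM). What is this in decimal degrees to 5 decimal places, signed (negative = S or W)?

Lat: degrees = first 2 digits = 53, minutes = 57.775; 53 + 57.775/60 = 53.962917
N ⇒ keep positive
Longitude: split at 3 digits → 110° and 14.47598′; 110 + 14.47598/60 = 110.241266
E ⇒ keep positive

53.96292, 110.24127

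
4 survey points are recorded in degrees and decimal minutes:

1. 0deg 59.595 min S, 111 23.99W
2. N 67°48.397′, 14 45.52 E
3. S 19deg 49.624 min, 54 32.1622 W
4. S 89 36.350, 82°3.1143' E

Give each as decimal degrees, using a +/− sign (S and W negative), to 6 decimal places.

1. -0.993250, -111.399833
2. 67.806617, 14.758667
3. -19.827067, -54.536037
4. -89.605833, 82.051905

Point 1:
  Lat: 0 + 59.595/60 = 0.9932500
  S → negative
  Lon: 23.99′ = 0.399833°; total 111.3998333
  hemisphere W, so the sign is −
Point 2:
  φ: 67 + 48.397/60 = 67.8066167
  N → positive
  Longitude: 45.52′ = 0.758667°; total 14.7586667
  E → positive
Point 3:
  Latitude: 19 + 49.624/60 = 19.8270667
  S → negative
  Lon: 32.1622′ = 0.536037°; total 54.5360367
  W ⇒ negate
Point 4:
  Latitude: 89 + 36.35/60 = 89.6058333
  S → negative
  Lon: 3.1143′ = 0.051905°; total 82.0519050
  E ⇒ keep positive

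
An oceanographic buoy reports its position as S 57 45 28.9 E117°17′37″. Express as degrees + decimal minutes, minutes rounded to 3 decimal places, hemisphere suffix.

Latitude: 45 + 28.9/60 = 45.48167′
Longitude: seconds/60 = 0.61667; minutes = 17 + 0.61667 = 17.61667

57° 45.482′ S, 117° 17.617′ E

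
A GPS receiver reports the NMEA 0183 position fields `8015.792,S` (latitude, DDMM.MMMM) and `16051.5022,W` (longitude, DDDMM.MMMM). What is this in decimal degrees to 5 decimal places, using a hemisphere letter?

80.26320° S, 160.85837° W

Lat: degrees = first 2 digits = 80, minutes = 15.792; 80 + 15.792/60 = 80.263200
λ: degrees = first 3 digits = 160, minutes = 51.5022; 160 + 51.5022/60 = 160.858370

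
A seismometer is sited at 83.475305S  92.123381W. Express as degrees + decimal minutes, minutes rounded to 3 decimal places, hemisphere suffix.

83° 28.518′ S, 92° 7.403′ W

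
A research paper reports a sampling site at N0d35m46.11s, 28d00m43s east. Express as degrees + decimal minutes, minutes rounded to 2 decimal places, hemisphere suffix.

Lat: seconds/60 = 0.76850; minutes = 35 + 0.76850 = 35.7685
Lon: 0 + 43/60 = 0.7167′

0° 35.77′ N, 28° 0.72′ E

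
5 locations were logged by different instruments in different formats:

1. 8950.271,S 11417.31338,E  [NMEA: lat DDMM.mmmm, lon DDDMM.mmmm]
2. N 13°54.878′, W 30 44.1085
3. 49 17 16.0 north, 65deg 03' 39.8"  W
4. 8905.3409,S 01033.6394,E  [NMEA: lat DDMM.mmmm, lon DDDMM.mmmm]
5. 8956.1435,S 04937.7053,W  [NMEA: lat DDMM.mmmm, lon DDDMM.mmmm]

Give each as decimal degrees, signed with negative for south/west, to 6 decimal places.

1. -89.837850, 114.288556
2. 13.914633, -30.735142
3. 49.287778, -65.061056
4. -89.089015, 10.560657
5. -89.935725, -49.628422

Point 1:
  Latitude: degrees = first 2 digits = 89, minutes = 50.271; 89 + 50.271/60 = 89.8378500
  S ⇒ negate
  Lon: split at 3 digits → 114° and 17.31338′; 114 + 17.31338/60 = 114.2885563
  E → positive
Point 2:
  Latitude: 13 + 54.878/60 = 13.9146333
  N ⇒ keep positive
  λ: 30 + 44.1085/60 = 30.7351417
  hemisphere W, so the sign is −
Point 3:
  Latitude: 49° + 17/60 + 16/3600 = 49 + 0.283333 + 0.004444 = 49.2877778
  N → positive
  λ: 65° + 3/60 + 39.8/3600 = 65 + 0.050000 + 0.011056 = 65.0610556
  W → negative
Point 4:
  Latitude: degrees = first 2 digits = 89, minutes = 5.3409; 89 + 5.3409/60 = 89.0890150
  S → negative
  Lon: split at 3 digits → 010° and 33.6394′; 10 + 33.6394/60 = 10.5606567
  E ⇒ keep positive
Point 5:
  Latitude: split at 2 digits → 89° and 56.1435′; 89 + 56.1435/60 = 89.9357250
  S → negative
  Longitude: split at 3 digits → 049° and 37.7053′; 49 + 37.7053/60 = 49.6284217
  W → negative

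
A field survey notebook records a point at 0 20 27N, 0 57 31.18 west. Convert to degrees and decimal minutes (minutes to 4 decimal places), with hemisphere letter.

0° 20.4500′ N, 0° 57.5197′ W

Lat: 20 + 27/60 = 20.450000′
λ: seconds/60 = 0.51967; minutes = 57 + 0.51967 = 57.519667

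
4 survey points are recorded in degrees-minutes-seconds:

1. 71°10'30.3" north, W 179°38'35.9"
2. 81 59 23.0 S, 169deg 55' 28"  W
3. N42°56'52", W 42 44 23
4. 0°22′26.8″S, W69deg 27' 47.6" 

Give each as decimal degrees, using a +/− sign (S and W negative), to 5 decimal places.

Point 1:
  Latitude: 71° + 10/60 + 30.3/3600 = 71 + 0.166667 + 0.008417 = 71.175083
  N → positive
  Longitude: 179 + 38/60 + 35.9/3600 = 179.643306
  W ⇒ negate
Point 2:
  Latitude: 59′ + 23″ = 59.38333′; 81 + 59.38333/60 = 81.989722
  S → negative
  Lon: 169° + 55/60 + 28/3600 = 169 + 0.916667 + 0.007778 = 169.924444
  hemisphere W, so the sign is −
Point 3:
  Latitude: 56′ + 52″ = 56.86667′; 42 + 56.86667/60 = 42.947778
  N → positive
  Lon: 42 + 44/60 + 23/3600 = 42.739722
  hemisphere W, so the sign is −
Point 4:
  φ: 0° + 22/60 + 26.8/3600 = 0 + 0.366667 + 0.007444 = 0.374111
  S ⇒ negate
  Lon: 69 + 27/60 + 47.6/3600 = 69.463222
  hemisphere W, so the sign is −

1. 71.17508, -179.64331
2. -81.98972, -169.92444
3. 42.94778, -42.73972
4. -0.37411, -69.46322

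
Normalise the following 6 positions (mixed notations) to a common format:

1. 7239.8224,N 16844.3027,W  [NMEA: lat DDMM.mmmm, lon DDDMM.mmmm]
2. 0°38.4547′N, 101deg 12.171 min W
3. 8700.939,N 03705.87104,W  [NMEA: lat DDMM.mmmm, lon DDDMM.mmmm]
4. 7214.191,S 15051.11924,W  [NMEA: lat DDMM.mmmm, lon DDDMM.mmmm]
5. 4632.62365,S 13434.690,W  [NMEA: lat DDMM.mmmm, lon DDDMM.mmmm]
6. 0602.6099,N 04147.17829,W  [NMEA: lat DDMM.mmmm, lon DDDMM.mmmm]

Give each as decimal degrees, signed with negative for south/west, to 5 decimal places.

1. 72.66371, -168.73838
2. 0.64091, -101.20285
3. 87.01565, -37.09785
4. -72.23652, -150.85199
5. -46.54373, -134.57817
6. 6.04350, -41.78630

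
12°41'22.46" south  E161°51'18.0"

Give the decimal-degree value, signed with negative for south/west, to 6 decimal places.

φ: 12 + 41/60 + 22.46/3600 = 12.6895722
S → negative
Longitude: 51′ + 18″ = 51.30000′; 161 + 51.30000/60 = 161.8550000
E → positive

-12.689572, 161.855000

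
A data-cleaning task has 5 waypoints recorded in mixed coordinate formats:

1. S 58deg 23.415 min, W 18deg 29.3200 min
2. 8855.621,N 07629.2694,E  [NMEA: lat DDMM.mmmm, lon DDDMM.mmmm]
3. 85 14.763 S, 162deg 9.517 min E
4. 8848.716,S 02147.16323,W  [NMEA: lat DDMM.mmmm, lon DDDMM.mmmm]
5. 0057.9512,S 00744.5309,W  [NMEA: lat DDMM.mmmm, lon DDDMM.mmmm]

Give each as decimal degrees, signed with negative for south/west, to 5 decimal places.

1. -58.39025, -18.48867
2. 88.92702, 76.48782
3. -85.24605, 162.15862
4. -88.81193, -21.78605
5. -0.96585, -7.74218

Point 1:
  φ: 23.415′ = 0.390250°; total 58.390250
  S ⇒ negate
  Longitude: 29.32′ = 0.488667°; total 18.488667
  W ⇒ negate
Point 2:
  Latitude: split at 2 digits → 88° and 55.621′; 88 + 55.621/60 = 88.927017
  N ⇒ keep positive
  Longitude: split at 3 digits → 076° and 29.2694′; 76 + 29.2694/60 = 76.487823
  E ⇒ keep positive
Point 3:
  φ: 85 + 14.763/60 = 85.246050
  S → negative
  λ: 9.517′ = 0.158617°; total 162.158617
  E → positive
Point 4:
  φ: split at 2 digits → 88° and 48.716′; 88 + 48.716/60 = 88.811933
  hemisphere S, so the sign is −
  Lon: split at 3 digits → 021° and 47.16323′; 21 + 47.16323/60 = 21.786054
  hemisphere W, so the sign is −
Point 5:
  Latitude: split at 2 digits → 00° and 57.9512′; 0 + 57.9512/60 = 0.965853
  S ⇒ negate
  Lon: degrees = first 3 digits = 7, minutes = 44.5309; 7 + 44.5309/60 = 7.742182
  W → negative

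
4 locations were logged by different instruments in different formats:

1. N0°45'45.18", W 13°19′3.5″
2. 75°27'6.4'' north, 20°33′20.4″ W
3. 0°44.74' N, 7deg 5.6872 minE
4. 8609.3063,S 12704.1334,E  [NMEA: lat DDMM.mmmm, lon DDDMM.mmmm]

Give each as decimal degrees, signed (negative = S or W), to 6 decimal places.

1. 0.762550, -13.317639
2. 75.451778, -20.555667
3. 0.745667, 7.094787
4. -86.155105, 127.068890

Point 1:
  Lat: 45′ + 45.18″ = 45.75300′; 0 + 45.75300/60 = 0.7625500
  N → positive
  λ: 13° + 19/60 + 3.5/3600 = 13 + 0.316667 + 0.000972 = 13.3176389
  W → negative
Point 2:
  Latitude: 75° + 27/60 + 6.4/3600 = 75 + 0.450000 + 0.001778 = 75.4517778
  N → positive
  Longitude: 20° + 33/60 + 20.4/3600 = 20 + 0.550000 + 0.005667 = 20.5556667
  hemisphere W, so the sign is −
Point 3:
  Lat: 44.74′ = 0.745667°; total 0.7456667
  N → positive
  λ: 7 + 5.6872/60 = 7.0947867
  E → positive
Point 4:
  φ: degrees = first 2 digits = 86, minutes = 9.3063; 86 + 9.3063/60 = 86.1551050
  S ⇒ negate
  Lon: degrees = first 3 digits = 127, minutes = 4.1334; 127 + 4.1334/60 = 127.0688900
  E ⇒ keep positive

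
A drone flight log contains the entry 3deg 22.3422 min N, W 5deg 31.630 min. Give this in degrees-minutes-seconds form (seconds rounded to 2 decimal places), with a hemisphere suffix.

φ: fractional minutes 0.34220 × 60 = 20.5320″
Lon: 31.63000′ → 31′ and 0.63000 × 60 = 37.8000″

3°22′20.53″ N, 5°31′37.80″ W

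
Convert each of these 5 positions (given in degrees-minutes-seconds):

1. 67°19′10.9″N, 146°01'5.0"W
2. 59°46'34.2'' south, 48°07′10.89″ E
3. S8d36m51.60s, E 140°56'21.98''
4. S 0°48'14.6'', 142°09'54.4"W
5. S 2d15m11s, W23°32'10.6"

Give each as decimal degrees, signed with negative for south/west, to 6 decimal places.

Point 1:
  φ: 67 + 19/60 + 10.9/3600 = 67.3196944
  N ⇒ keep positive
  Longitude: 1′ + 5″ = 1.08333′; 146 + 1.08333/60 = 146.0180556
  W ⇒ negate
Point 2:
  Latitude: 59° + 46/60 + 34.2/3600 = 59 + 0.766667 + 0.009500 = 59.7761667
  S ⇒ negate
  Lon: 48 + 7/60 + 10.89/3600 = 48.1196917
  E ⇒ keep positive
Point 3:
  φ: 8 + 36/60 + 51.6/3600 = 8.6143333
  S → negative
  Lon: 56′ + 21.98″ = 56.36633′; 140 + 56.36633/60 = 140.9394389
  E ⇒ keep positive
Point 4:
  Lat: 0 + 48/60 + 14.6/3600 = 0.8040556
  S → negative
  Longitude: 142° + 9/60 + 54.4/3600 = 142 + 0.150000 + 0.015111 = 142.1651111
  W ⇒ negate
Point 5:
  Lat: 2° + 15/60 + 11/3600 = 2 + 0.250000 + 0.003056 = 2.2530556
  hemisphere S, so the sign is −
  Longitude: 23 + 32/60 + 10.6/3600 = 23.5362778
  W → negative

1. 67.319694, -146.018056
2. -59.776167, 48.119692
3. -8.614333, 140.939439
4. -0.804056, -142.165111
5. -2.253056, -23.536278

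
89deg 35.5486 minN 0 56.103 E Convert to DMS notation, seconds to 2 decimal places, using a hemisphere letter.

φ: fractional minutes 0.54860 × 60 = 32.9160″
λ: fractional minutes 0.10300 × 60 = 6.1800″

89°35′32.92″ N, 0°56′6.18″ E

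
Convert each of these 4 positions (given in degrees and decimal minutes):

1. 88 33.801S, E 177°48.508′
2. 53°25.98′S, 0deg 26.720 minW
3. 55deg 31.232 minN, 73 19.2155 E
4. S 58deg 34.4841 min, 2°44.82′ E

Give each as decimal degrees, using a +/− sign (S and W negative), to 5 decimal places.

1. -88.56335, 177.80847
2. -53.43300, -0.44533
3. 55.52053, 73.32026
4. -58.57474, 2.74700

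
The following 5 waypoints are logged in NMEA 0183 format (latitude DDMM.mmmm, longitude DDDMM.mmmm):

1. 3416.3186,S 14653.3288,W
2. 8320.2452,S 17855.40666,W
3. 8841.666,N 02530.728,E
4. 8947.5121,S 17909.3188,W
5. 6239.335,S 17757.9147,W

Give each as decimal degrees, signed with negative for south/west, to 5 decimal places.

1. -34.27198, -146.88881
2. -83.33742, -178.92344
3. 88.69443, 25.51213
4. -89.79187, -179.15531
5. -62.65558, -177.96525

Point 1:
  Lat: degrees = first 2 digits = 34, minutes = 16.3186; 34 + 16.3186/60 = 34.271977
  S ⇒ negate
  λ: split at 3 digits → 146° and 53.3288′; 146 + 53.3288/60 = 146.888813
  hemisphere W, so the sign is −
Point 2:
  Lat: degrees = first 2 digits = 83, minutes = 20.2452; 83 + 20.2452/60 = 83.337420
  S → negative
  Lon: split at 3 digits → 178° and 55.40666′; 178 + 55.40666/60 = 178.923444
  W → negative
Point 3:
  Lat: split at 2 digits → 88° and 41.666′; 88 + 41.666/60 = 88.694433
  N → positive
  λ: degrees = first 3 digits = 25, minutes = 30.728; 25 + 30.728/60 = 25.512133
  E ⇒ keep positive
Point 4:
  Lat: split at 2 digits → 89° and 47.5121′; 89 + 47.5121/60 = 89.791868
  S ⇒ negate
  λ: split at 3 digits → 179° and 9.3188′; 179 + 9.3188/60 = 179.155313
  hemisphere W, so the sign is −
Point 5:
  Latitude: split at 2 digits → 62° and 39.335′; 62 + 39.335/60 = 62.655583
  S ⇒ negate
  Longitude: degrees = first 3 digits = 177, minutes = 57.9147; 177 + 57.9147/60 = 177.965245
  hemisphere W, so the sign is −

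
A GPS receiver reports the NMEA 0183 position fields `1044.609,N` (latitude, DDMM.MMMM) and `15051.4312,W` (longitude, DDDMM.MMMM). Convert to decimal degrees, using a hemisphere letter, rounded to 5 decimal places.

10.74348° N, 150.85719° W

Lat: split at 2 digits → 10° and 44.609′; 10 + 44.609/60 = 10.743483
Lon: degrees = first 3 digits = 150, minutes = 51.4312; 150 + 51.4312/60 = 150.857187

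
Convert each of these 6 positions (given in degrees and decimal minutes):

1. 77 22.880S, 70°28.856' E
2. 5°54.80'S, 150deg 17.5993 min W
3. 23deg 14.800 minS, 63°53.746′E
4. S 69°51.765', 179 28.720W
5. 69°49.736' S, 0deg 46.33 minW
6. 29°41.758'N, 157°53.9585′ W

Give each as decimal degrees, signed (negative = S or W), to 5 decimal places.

1. -77.38133, 70.48093
2. -5.91333, -150.29332
3. -23.24667, 63.89577
4. -69.86275, -179.47867
5. -69.82893, -0.77217
6. 29.69597, -157.89931

Point 1:
  Latitude: 22.88′ = 0.381333°; total 77.381333
  hemisphere S, so the sign is −
  λ: 28.856′ = 0.480933°; total 70.480933
  E → positive
Point 2:
  Latitude: 54.8′ = 0.913333°; total 5.913333
  hemisphere S, so the sign is −
  Longitude: 17.5993′ = 0.293322°; total 150.293322
  W → negative
Point 3:
  Latitude: 14.8′ = 0.246667°; total 23.246667
  S ⇒ negate
  Longitude: 63 + 53.746/60 = 63.895767
  E → positive
Point 4:
  φ: 69 + 51.765/60 = 69.862750
  S → negative
  λ: 28.72′ = 0.478667°; total 179.478667
  hemisphere W, so the sign is −
Point 5:
  φ: 69 + 49.736/60 = 69.828933
  S → negative
  λ: 0 + 46.33/60 = 0.772167
  W ⇒ negate
Point 6:
  Latitude: 41.758′ = 0.695967°; total 29.695967
  N ⇒ keep positive
  Lon: 157 + 53.9585/60 = 157.899308
  W → negative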